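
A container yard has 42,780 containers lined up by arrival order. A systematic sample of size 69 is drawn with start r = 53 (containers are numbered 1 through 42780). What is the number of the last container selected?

42213

k = 42780/69 = 620
69th selection = r + (69−1)·k = 53 + 68×620 = 53 + 42160 = 42213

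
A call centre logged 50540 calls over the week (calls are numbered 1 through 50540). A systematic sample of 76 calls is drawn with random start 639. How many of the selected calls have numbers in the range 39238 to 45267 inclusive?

k = 50540/76 = 665
First selection ≥ 39238: 639 + ⌈(39238−639)/665⌉·665 = 639 + 59×665 = 39874
Last selection ≤ 45267: 639 + ⌊(45267−639)/665⌋·665 = 639 + 67×665 = 45194
Count = 67 − 59 + 1 = 9

9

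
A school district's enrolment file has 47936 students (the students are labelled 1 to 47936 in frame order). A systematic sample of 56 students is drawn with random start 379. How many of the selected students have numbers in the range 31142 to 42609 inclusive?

14

k = 47936/56 = 856
First selection ≥ 31142: 379 + ⌈(31142−379)/856⌉·856 = 379 + 36×856 = 31195
Last selection ≤ 42609: 379 + ⌊(42609−379)/856⌋·856 = 379 + 49×856 = 42323
Count = 49 − 36 + 1 = 14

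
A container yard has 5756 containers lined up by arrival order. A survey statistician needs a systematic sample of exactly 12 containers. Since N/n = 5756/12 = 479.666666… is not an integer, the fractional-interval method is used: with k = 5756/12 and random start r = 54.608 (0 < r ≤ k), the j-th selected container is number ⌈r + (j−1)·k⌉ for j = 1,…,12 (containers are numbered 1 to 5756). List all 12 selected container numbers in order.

55, 535, 1014, 1494, 1974, 2453, 2933, 3413, 3892, 4372, 4852, 5331

j=1: r + 0k = 54.608 → ⌈·⌉ = 55
j=2: r + 1k = 534.274666… → ⌈·⌉ = 535
j=3: r + 2k = 1013.941333… → ⌈·⌉ = 1014
j=4: r + 3k = 1493.608 → ⌈·⌉ = 1494
j=5: r + 4k = 1973.274666… → ⌈·⌉ = 1974
j=6: r + 5k = 2452.941333… → ⌈·⌉ = 2453
j=7: r + 6k = 2932.608 → ⌈·⌉ = 2933
j=8: r + 7k = 3412.274666… → ⌈·⌉ = 3413
j=9: r + 8k = 3891.941333… → ⌈·⌉ = 3892
j=10: r + 9k = 4371.608 → ⌈·⌉ = 4372
j=11: r + 10k = 4851.274666… → ⌈·⌉ = 4852
j=12: r + 11k = 5330.941333… → ⌈·⌉ = 5331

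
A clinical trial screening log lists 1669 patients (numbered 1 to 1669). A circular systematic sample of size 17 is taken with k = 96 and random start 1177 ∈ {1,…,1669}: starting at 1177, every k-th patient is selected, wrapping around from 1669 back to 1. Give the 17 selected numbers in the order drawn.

1177, 1273, 1369, 1465, 1561, 1657, 84, 180, 276, 372, 468, 564, 660, 756, 852, 948, 1044

Selection 1: 1177
Selection 2: 1177 + 96 = 1273
Selection 3: 1273 + 96 = 1369
Selection 4: 1369 + 96 = 1465
Selection 5: 1465 + 96 = 1561
Selection 6: 1561 + 96 = 1657
Selection 7: 1657 + 96 = 1753 → 1753 − 1669 = 84
Selection 8: 84 + 96 = 180
Selection 9: 180 + 96 = 276
Selection 10: 276 + 96 = 372
Selection 11: 372 + 96 = 468
Selection 12: 468 + 96 = 564
Selection 13: 564 + 96 = 660
Selection 14: 660 + 96 = 756
Selection 15: 756 + 96 = 852
Selection 16: 852 + 96 = 948
Selection 17: 948 + 96 = 1044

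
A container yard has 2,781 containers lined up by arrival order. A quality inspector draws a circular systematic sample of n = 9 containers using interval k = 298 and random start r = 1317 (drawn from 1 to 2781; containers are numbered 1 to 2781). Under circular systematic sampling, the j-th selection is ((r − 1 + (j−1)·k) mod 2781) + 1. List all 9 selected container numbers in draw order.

Selection 1: 1317
Selection 2: 1317 + 298 = 1615
Selection 3: 1615 + 298 = 1913
Selection 4: 1913 + 298 = 2211
Selection 5: 2211 + 298 = 2509
Selection 6: 2509 + 298 = 2807 → 2807 − 2781 = 26
Selection 7: 26 + 298 = 324
Selection 8: 324 + 298 = 622
Selection 9: 622 + 298 = 920

1317, 1615, 1913, 2211, 2509, 26, 324, 622, 920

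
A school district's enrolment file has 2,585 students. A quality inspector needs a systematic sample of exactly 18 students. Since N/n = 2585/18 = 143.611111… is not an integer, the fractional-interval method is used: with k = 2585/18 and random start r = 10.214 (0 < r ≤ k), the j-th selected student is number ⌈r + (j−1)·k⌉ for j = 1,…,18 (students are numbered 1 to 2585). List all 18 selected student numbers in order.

j=1: r + 0k = 10.214 → ⌈·⌉ = 11
j=2: r + 1k = 153.825111… → ⌈·⌉ = 154
j=3: r + 2k = 297.436222… → ⌈·⌉ = 298
j=4: r + 3k = 441.047333… → ⌈·⌉ = 442
j=5: r + 4k = 584.658444… → ⌈·⌉ = 585
j=6: r + 5k = 728.269555… → ⌈·⌉ = 729
j=7: r + 6k = 871.880666… → ⌈·⌉ = 872
j=8: r + 7k = 1015.491777… → ⌈·⌉ = 1016
j=9: r + 8k = 1159.102888… → ⌈·⌉ = 1160
j=10: r + 9k = 1302.714 → ⌈·⌉ = 1303
j=11: r + 10k = 1446.325111… → ⌈·⌉ = 1447
j=12: r + 11k = 1589.936222… → ⌈·⌉ = 1590
j=13: r + 12k = 1733.547333… → ⌈·⌉ = 1734
j=14: r + 13k = 1877.158444… → ⌈·⌉ = 1878
j=15: r + 14k = 2020.769555… → ⌈·⌉ = 2021
j=16: r + 15k = 2164.380666… → ⌈·⌉ = 2165
j=17: r + 16k = 2307.991777… → ⌈·⌉ = 2308
j=18: r + 17k = 2451.602888… → ⌈·⌉ = 2452

11, 154, 298, 442, 585, 729, 872, 1016, 1160, 1303, 1447, 1590, 1734, 1878, 2021, 2165, 2308, 2452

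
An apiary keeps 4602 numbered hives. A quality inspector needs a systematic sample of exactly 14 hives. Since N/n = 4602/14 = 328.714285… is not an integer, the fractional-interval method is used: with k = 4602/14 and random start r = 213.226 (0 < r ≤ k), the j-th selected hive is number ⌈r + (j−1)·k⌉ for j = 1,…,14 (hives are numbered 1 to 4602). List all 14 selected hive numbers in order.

j=1: r + 0k = 213.226 → ⌈·⌉ = 214
j=2: r + 1k = 541.940285… → ⌈·⌉ = 542
j=3: r + 2k = 870.654571… → ⌈·⌉ = 871
j=4: r + 3k = 1199.368857… → ⌈·⌉ = 1200
j=5: r + 4k = 1528.083142… → ⌈·⌉ = 1529
j=6: r + 5k = 1856.797428… → ⌈·⌉ = 1857
j=7: r + 6k = 2185.511714… → ⌈·⌉ = 2186
j=8: r + 7k = 2514.226 → ⌈·⌉ = 2515
j=9: r + 8k = 2842.940285… → ⌈·⌉ = 2843
j=10: r + 9k = 3171.654571… → ⌈·⌉ = 3172
j=11: r + 10k = 3500.368857… → ⌈·⌉ = 3501
j=12: r + 11k = 3829.083142… → ⌈·⌉ = 3830
j=13: r + 12k = 4157.797428… → ⌈·⌉ = 4158
j=14: r + 13k = 4486.511714… → ⌈·⌉ = 4487

214, 542, 871, 1200, 1529, 1857, 2186, 2515, 2843, 3172, 3501, 3830, 4158, 4487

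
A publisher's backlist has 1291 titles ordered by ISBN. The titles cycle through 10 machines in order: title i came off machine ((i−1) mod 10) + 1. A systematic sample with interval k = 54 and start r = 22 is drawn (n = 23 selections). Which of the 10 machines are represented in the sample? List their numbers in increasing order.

2, 4, 6, 8, 10

Consecutive selections differ by k = 54, so their machine numbers differ by 54 mod 10 = 4.
gcd(54, 10) = 2, so the sample visits 10/2 = 5 distinct residues mod 10.
Start 22 is machine 2; the machines hit are 2, 4, 6, 8, 10.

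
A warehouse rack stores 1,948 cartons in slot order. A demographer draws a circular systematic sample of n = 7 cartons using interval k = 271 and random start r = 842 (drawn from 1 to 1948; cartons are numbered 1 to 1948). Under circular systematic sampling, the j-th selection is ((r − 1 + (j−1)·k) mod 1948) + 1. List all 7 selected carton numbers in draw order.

Selection 1: 842
Selection 2: 842 + 271 = 1113
Selection 3: 1113 + 271 = 1384
Selection 4: 1384 + 271 = 1655
Selection 5: 1655 + 271 = 1926
Selection 6: 1926 + 271 = 2197 → 2197 − 1948 = 249
Selection 7: 249 + 271 = 520

842, 1113, 1384, 1655, 1926, 249, 520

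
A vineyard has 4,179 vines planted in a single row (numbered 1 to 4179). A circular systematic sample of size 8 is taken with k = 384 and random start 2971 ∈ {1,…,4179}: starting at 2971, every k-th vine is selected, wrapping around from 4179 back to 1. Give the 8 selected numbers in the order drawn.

Selection 1: 2971
Selection 2: 2971 + 384 = 3355
Selection 3: 3355 + 384 = 3739
Selection 4: 3739 + 384 = 4123
Selection 5: 4123 + 384 = 4507 → 4507 − 4179 = 328
Selection 6: 328 + 384 = 712
Selection 7: 712 + 384 = 1096
Selection 8: 1096 + 384 = 1480

2971, 3355, 3739, 4123, 328, 712, 1096, 1480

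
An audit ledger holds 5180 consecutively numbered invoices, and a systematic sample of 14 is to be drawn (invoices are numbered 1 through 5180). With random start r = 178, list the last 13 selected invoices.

548, 918, 1288, 1658, 2028, 2398, 2768, 3138, 3508, 3878, 4248, 4618, 4988

k = N/n = 5180/14 = 370
2nd selection = 178 + 1×370 = 548
3rd: 548 + 370 = 918
4th: 918 + 370 = 1288
5th: 1288 + 370 = 1658
6th: 1658 + 370 = 2028
7th: 2028 + 370 = 2398
8th: 2398 + 370 = 2768
9th: 2768 + 370 = 3138
10th: 3138 + 370 = 3508
11th: 3508 + 370 = 3878
12th: 3878 + 370 = 4248
13th: 4248 + 370 = 4618
14th: 4618 + 370 = 4988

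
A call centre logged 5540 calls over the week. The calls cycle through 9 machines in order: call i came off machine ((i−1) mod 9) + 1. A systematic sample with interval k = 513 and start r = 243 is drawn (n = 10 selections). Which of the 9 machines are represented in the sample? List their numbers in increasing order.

9

Consecutive selections differ by k = 513, so their machine numbers differ by 513 mod 9 = 0.
gcd(513, 9) = 9, so the sample visits 9/9 = 1 distinct residues mod 9.
Start 243 is machine 9; the machines hit are 9.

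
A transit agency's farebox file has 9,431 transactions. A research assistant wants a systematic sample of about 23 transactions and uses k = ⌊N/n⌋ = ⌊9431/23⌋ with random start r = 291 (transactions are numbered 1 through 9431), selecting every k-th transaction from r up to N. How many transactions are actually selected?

k = ⌊9431/23⌋ = 410
Achieved size = ⌊(9431 − 291)/410⌋ + 1 = ⌊9140/410⌋ + 1 = 22 + 1 = 23
(last selection: 291 + 22×410 = 9311 ≤ 9431; next would be 9721 > 9431)

23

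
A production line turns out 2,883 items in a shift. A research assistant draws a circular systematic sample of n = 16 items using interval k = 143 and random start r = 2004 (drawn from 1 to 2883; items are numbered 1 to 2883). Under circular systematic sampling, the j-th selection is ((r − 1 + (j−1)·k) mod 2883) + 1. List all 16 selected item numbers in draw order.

2004, 2147, 2290, 2433, 2576, 2719, 2862, 122, 265, 408, 551, 694, 837, 980, 1123, 1266

Selection 1: 2004
Selection 2: 2004 + 143 = 2147
Selection 3: 2147 + 143 = 2290
Selection 4: 2290 + 143 = 2433
Selection 5: 2433 + 143 = 2576
Selection 6: 2576 + 143 = 2719
Selection 7: 2719 + 143 = 2862
Selection 8: 2862 + 143 = 3005 → 3005 − 2883 = 122
Selection 9: 122 + 143 = 265
Selection 10: 265 + 143 = 408
Selection 11: 408 + 143 = 551
Selection 12: 551 + 143 = 694
Selection 13: 694 + 143 = 837
Selection 14: 837 + 143 = 980
Selection 15: 980 + 143 = 1123
Selection 16: 1123 + 143 = 1266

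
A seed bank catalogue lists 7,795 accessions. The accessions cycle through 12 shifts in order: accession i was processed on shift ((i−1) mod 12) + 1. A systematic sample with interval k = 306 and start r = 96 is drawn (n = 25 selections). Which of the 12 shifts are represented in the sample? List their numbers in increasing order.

Consecutive selections differ by k = 306, so their shift numbers differ by 306 mod 12 = 6.
gcd(306, 12) = 6, so the sample visits 12/6 = 2 distinct residues mod 12.
Start 96 is shift 12; the shifts hit are 6, 12.

6, 12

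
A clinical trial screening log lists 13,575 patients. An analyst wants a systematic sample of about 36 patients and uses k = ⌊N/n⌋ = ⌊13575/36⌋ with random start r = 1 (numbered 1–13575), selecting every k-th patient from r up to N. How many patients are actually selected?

37

k = ⌊13575/36⌋ = 377
Achieved size = ⌊(13575 − 1)/377⌋ + 1 = ⌊13574/377⌋ + 1 = 36 + 1 = 37
(last selection: 1 + 36×377 = 13573 ≤ 13575; next would be 13950 > 13575)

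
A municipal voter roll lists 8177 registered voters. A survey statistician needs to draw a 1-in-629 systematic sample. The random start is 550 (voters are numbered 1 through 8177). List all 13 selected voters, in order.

voter 1: 550
voter 2: 550 + 629 = 1179
voter 3: 1179 + 629 = 1808
voter 4: 1808 + 629 = 2437
voter 5: 2437 + 629 = 3066
voter 6: 3066 + 629 = 3695
voter 7: 3695 + 629 = 4324
voter 8: 4324 + 629 = 4953
voter 9: 4953 + 629 = 5582
voter 10: 5582 + 629 = 6211
voter 11: 6211 + 629 = 6840
voter 12: 6840 + 629 = 7469
voter 13: 7469 + 629 = 8098

550, 1179, 1808, 2437, 3066, 3695, 4324, 4953, 5582, 6211, 6840, 7469, 8098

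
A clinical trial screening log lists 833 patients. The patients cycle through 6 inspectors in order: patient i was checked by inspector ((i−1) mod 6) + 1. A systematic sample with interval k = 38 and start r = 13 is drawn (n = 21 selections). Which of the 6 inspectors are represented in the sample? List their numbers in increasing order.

1, 3, 5

Consecutive selections differ by k = 38, so their inspector numbers differ by 38 mod 6 = 2.
gcd(38, 6) = 2, so the sample visits 6/2 = 3 distinct residues mod 6.
Start 13 is inspector 1; the inspectors hit are 1, 3, 5.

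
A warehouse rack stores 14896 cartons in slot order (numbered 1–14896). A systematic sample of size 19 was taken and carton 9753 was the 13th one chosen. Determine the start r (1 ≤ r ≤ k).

345

k = 14896/19 = 784
r = 9753 − (13−1)×784 = 9753 − 9408 = 345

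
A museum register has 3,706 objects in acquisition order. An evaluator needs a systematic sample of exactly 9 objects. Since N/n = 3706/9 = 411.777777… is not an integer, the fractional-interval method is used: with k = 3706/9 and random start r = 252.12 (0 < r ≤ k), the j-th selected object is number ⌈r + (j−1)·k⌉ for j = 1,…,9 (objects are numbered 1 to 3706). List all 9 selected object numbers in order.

253, 664, 1076, 1488, 1900, 2312, 2723, 3135, 3547

j=1: r + 0k = 252.12 → ⌈·⌉ = 253
j=2: r + 1k = 663.897777… → ⌈·⌉ = 664
j=3: r + 2k = 1075.675555… → ⌈·⌉ = 1076
j=4: r + 3k = 1487.453333… → ⌈·⌉ = 1488
j=5: r + 4k = 1899.231111… → ⌈·⌉ = 1900
j=6: r + 5k = 2311.008888… → ⌈·⌉ = 2312
j=7: r + 6k = 2722.786666… → ⌈·⌉ = 2723
j=8: r + 7k = 3134.564444… → ⌈·⌉ = 3135
j=9: r + 8k = 3546.342222… → ⌈·⌉ = 3547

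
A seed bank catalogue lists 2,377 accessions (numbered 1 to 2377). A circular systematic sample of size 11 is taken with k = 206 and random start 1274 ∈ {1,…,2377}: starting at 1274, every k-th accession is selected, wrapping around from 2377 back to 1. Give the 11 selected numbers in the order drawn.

Selection 1: 1274
Selection 2: 1274 + 206 = 1480
Selection 3: 1480 + 206 = 1686
Selection 4: 1686 + 206 = 1892
Selection 5: 1892 + 206 = 2098
Selection 6: 2098 + 206 = 2304
Selection 7: 2304 + 206 = 2510 → 2510 − 2377 = 133
Selection 8: 133 + 206 = 339
Selection 9: 339 + 206 = 545
Selection 10: 545 + 206 = 751
Selection 11: 751 + 206 = 957

1274, 1480, 1686, 1892, 2098, 2304, 133, 339, 545, 751, 957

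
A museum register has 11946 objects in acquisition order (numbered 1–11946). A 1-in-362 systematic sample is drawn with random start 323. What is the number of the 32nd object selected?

11545

k = 362
32nd selection = r + (32−1)·k = 323 + 31×362 = 323 + 11222 = 11545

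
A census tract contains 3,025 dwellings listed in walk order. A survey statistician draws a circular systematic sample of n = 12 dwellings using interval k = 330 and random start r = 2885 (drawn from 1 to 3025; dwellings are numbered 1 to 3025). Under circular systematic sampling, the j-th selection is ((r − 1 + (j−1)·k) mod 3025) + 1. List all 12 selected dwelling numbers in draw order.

2885, 190, 520, 850, 1180, 1510, 1840, 2170, 2500, 2830, 135, 465

Selection 1: 2885
Selection 2: 2885 + 330 = 3215 → 3215 − 3025 = 190
Selection 3: 190 + 330 = 520
Selection 4: 520 + 330 = 850
Selection 5: 850 + 330 = 1180
Selection 6: 1180 + 330 = 1510
Selection 7: 1510 + 330 = 1840
Selection 8: 1840 + 330 = 2170
Selection 9: 2170 + 330 = 2500
Selection 10: 2500 + 330 = 2830
Selection 11: 2830 + 330 = 3160 → 3160 − 3025 = 135
Selection 12: 135 + 330 = 465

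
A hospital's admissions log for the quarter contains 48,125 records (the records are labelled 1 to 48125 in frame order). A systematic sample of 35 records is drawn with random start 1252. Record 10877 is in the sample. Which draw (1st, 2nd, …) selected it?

k = 48125/35 = 1375
position = (10877 − 1252)/1375 + 1 = 9625/1375 + 1 = 7 + 1 = 8

8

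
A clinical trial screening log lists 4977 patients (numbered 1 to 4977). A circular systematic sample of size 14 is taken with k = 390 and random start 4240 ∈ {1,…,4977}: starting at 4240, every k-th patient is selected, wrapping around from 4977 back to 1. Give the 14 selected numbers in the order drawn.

4240, 4630, 43, 433, 823, 1213, 1603, 1993, 2383, 2773, 3163, 3553, 3943, 4333

Selection 1: 4240
Selection 2: 4240 + 390 = 4630
Selection 3: 4630 + 390 = 5020 → 5020 − 4977 = 43
Selection 4: 43 + 390 = 433
Selection 5: 433 + 390 = 823
Selection 6: 823 + 390 = 1213
Selection 7: 1213 + 390 = 1603
Selection 8: 1603 + 390 = 1993
Selection 9: 1993 + 390 = 2383
Selection 10: 2383 + 390 = 2773
Selection 11: 2773 + 390 = 3163
Selection 12: 3163 + 390 = 3553
Selection 13: 3553 + 390 = 3943
Selection 14: 3943 + 390 = 4333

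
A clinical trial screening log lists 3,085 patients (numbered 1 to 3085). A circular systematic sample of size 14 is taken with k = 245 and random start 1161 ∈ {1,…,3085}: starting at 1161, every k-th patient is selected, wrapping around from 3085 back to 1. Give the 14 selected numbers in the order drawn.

Selection 1: 1161
Selection 2: 1161 + 245 = 1406
Selection 3: 1406 + 245 = 1651
Selection 4: 1651 + 245 = 1896
Selection 5: 1896 + 245 = 2141
Selection 6: 2141 + 245 = 2386
Selection 7: 2386 + 245 = 2631
Selection 8: 2631 + 245 = 2876
Selection 9: 2876 + 245 = 3121 → 3121 − 3085 = 36
Selection 10: 36 + 245 = 281
Selection 11: 281 + 245 = 526
Selection 12: 526 + 245 = 771
Selection 13: 771 + 245 = 1016
Selection 14: 1016 + 245 = 1261

1161, 1406, 1651, 1896, 2141, 2386, 2631, 2876, 36, 281, 526, 771, 1016, 1261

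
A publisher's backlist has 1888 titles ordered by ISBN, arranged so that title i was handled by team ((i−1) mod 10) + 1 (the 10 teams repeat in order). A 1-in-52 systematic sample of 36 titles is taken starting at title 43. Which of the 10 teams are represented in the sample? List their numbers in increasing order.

Consecutive selections differ by k = 52, so their team numbers differ by 52 mod 10 = 2.
gcd(52, 10) = 2, so the sample visits 10/2 = 5 distinct residues mod 10.
Start 43 is team 3; the teams hit are 1, 3, 5, 7, 9.

1, 3, 5, 7, 9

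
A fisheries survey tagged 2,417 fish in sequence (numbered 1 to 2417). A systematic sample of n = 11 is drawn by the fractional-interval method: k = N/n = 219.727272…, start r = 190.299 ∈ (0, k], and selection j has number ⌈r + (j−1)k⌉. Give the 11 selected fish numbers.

j=1: r + 0k = 190.299 → ⌈·⌉ = 191
j=2: r + 1k = 410.026272… → ⌈·⌉ = 411
j=3: r + 2k = 629.753545… → ⌈·⌉ = 630
j=4: r + 3k = 849.480818… → ⌈·⌉ = 850
j=5: r + 4k = 1069.208090… → ⌈·⌉ = 1070
j=6: r + 5k = 1288.935363… → ⌈·⌉ = 1289
j=7: r + 6k = 1508.662636… → ⌈·⌉ = 1509
j=8: r + 7k = 1728.389909… → ⌈·⌉ = 1729
j=9: r + 8k = 1948.117181… → ⌈·⌉ = 1949
j=10: r + 9k = 2167.844454… → ⌈·⌉ = 2168
j=11: r + 10k = 2387.571727… → ⌈·⌉ = 2388

191, 411, 630, 850, 1070, 1289, 1509, 1729, 1949, 2168, 2388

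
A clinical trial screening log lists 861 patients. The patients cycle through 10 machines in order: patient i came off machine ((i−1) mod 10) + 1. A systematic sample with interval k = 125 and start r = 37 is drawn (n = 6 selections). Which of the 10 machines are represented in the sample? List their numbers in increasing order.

2, 7

Consecutive selections differ by k = 125, so their machine numbers differ by 125 mod 10 = 5.
gcd(125, 10) = 5, so the sample visits 10/5 = 2 distinct residues mod 10.
Start 37 is machine 7; the machines hit are 2, 7.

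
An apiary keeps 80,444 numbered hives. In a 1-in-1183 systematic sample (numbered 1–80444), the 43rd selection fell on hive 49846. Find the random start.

k = 1183
r = 49846 − (43−1)×1183 = 49846 − 49686 = 160

160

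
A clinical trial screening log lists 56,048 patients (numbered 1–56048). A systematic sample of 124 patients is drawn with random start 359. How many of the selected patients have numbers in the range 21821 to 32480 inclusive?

24

k = 56048/124 = 452
First selection ≥ 21821: 359 + ⌈(21821−359)/452⌉·452 = 359 + 48×452 = 22055
Last selection ≤ 32480: 359 + ⌊(32480−359)/452⌋·452 = 359 + 71×452 = 32451
Count = 71 − 48 + 1 = 24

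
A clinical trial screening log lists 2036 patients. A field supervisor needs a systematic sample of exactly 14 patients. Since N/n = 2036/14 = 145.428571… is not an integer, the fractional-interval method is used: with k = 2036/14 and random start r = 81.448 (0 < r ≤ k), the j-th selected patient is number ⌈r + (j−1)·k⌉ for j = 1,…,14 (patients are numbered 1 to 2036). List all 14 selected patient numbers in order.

j=1: r + 0k = 81.448 → ⌈·⌉ = 82
j=2: r + 1k = 226.876571… → ⌈·⌉ = 227
j=3: r + 2k = 372.305142… → ⌈·⌉ = 373
j=4: r + 3k = 517.733714… → ⌈·⌉ = 518
j=5: r + 4k = 663.162285… → ⌈·⌉ = 664
j=6: r + 5k = 808.590857… → ⌈·⌉ = 809
j=7: r + 6k = 954.019428… → ⌈·⌉ = 955
j=8: r + 7k = 1099.448 → ⌈·⌉ = 1100
j=9: r + 8k = 1244.876571… → ⌈·⌉ = 1245
j=10: r + 9k = 1390.305142… → ⌈·⌉ = 1391
j=11: r + 10k = 1535.733714… → ⌈·⌉ = 1536
j=12: r + 11k = 1681.162285… → ⌈·⌉ = 1682
j=13: r + 12k = 1826.590857… → ⌈·⌉ = 1827
j=14: r + 13k = 1972.019428… → ⌈·⌉ = 1973

82, 227, 373, 518, 664, 809, 955, 1100, 1245, 1391, 1536, 1682, 1827, 1973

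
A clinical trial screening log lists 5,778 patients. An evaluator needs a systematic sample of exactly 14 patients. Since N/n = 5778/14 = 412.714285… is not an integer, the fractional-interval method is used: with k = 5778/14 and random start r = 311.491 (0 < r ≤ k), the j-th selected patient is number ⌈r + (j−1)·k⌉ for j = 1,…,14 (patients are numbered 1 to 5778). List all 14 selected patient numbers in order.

j=1: r + 0k = 311.491 → ⌈·⌉ = 312
j=2: r + 1k = 724.205285… → ⌈·⌉ = 725
j=3: r + 2k = 1136.919571… → ⌈·⌉ = 1137
j=4: r + 3k = 1549.633857… → ⌈·⌉ = 1550
j=5: r + 4k = 1962.348142… → ⌈·⌉ = 1963
j=6: r + 5k = 2375.062428… → ⌈·⌉ = 2376
j=7: r + 6k = 2787.776714… → ⌈·⌉ = 2788
j=8: r + 7k = 3200.491 → ⌈·⌉ = 3201
j=9: r + 8k = 3613.205285… → ⌈·⌉ = 3614
j=10: r + 9k = 4025.919571… → ⌈·⌉ = 4026
j=11: r + 10k = 4438.633857… → ⌈·⌉ = 4439
j=12: r + 11k = 4851.348142… → ⌈·⌉ = 4852
j=13: r + 12k = 5264.062428… → ⌈·⌉ = 5265
j=14: r + 13k = 5676.776714… → ⌈·⌉ = 5677

312, 725, 1137, 1550, 1963, 2376, 2788, 3201, 3614, 4026, 4439, 4852, 5265, 5677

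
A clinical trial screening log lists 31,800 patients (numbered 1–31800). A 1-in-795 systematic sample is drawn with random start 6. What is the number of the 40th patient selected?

k = 795
40th selection = r + (40−1)·k = 6 + 39×795 = 6 + 31005 = 31011

31011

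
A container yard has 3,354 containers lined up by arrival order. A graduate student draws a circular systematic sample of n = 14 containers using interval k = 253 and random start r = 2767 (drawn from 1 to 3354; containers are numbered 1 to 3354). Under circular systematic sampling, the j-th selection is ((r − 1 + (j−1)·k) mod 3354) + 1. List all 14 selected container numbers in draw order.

Selection 1: 2767
Selection 2: 2767 + 253 = 3020
Selection 3: 3020 + 253 = 3273
Selection 4: 3273 + 253 = 3526 → 3526 − 3354 = 172
Selection 5: 172 + 253 = 425
Selection 6: 425 + 253 = 678
Selection 7: 678 + 253 = 931
Selection 8: 931 + 253 = 1184
Selection 9: 1184 + 253 = 1437
Selection 10: 1437 + 253 = 1690
Selection 11: 1690 + 253 = 1943
Selection 12: 1943 + 253 = 2196
Selection 13: 2196 + 253 = 2449
Selection 14: 2449 + 253 = 2702

2767, 3020, 3273, 172, 425, 678, 931, 1184, 1437, 1690, 1943, 2196, 2449, 2702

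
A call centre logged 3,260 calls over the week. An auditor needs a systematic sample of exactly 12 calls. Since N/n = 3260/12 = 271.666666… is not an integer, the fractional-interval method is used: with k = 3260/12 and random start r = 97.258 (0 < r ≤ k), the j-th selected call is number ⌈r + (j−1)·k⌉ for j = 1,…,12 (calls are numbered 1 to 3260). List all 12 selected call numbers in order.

j=1: r + 0k = 97.258 → ⌈·⌉ = 98
j=2: r + 1k = 368.924666… → ⌈·⌉ = 369
j=3: r + 2k = 640.591333… → ⌈·⌉ = 641
j=4: r + 3k = 912.258 → ⌈·⌉ = 913
j=5: r + 4k = 1183.924666… → ⌈·⌉ = 1184
j=6: r + 5k = 1455.591333… → ⌈·⌉ = 1456
j=7: r + 6k = 1727.258 → ⌈·⌉ = 1728
j=8: r + 7k = 1998.924666… → ⌈·⌉ = 1999
j=9: r + 8k = 2270.591333… → ⌈·⌉ = 2271
j=10: r + 9k = 2542.258 → ⌈·⌉ = 2543
j=11: r + 10k = 2813.924666… → ⌈·⌉ = 2814
j=12: r + 11k = 3085.591333… → ⌈·⌉ = 3086

98, 369, 641, 913, 1184, 1456, 1728, 1999, 2271, 2543, 2814, 3086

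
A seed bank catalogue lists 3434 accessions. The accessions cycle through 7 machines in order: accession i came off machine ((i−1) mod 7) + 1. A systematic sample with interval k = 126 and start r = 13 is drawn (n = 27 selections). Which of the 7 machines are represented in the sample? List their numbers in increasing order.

6

Consecutive selections differ by k = 126, so their machine numbers differ by 126 mod 7 = 0.
gcd(126, 7) = 7, so the sample visits 7/7 = 1 distinct residues mod 7.
Start 13 is machine 6; the machines hit are 6.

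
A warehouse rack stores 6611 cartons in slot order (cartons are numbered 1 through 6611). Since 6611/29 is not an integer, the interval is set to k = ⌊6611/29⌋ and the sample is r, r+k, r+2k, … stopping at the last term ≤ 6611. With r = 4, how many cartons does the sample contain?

30

k = ⌊6611/29⌋ = 227
Achieved size = ⌊(6611 − 4)/227⌋ + 1 = ⌊6607/227⌋ + 1 = 29 + 1 = 30
(last selection: 4 + 29×227 = 6587 ≤ 6611; next would be 6814 > 6611)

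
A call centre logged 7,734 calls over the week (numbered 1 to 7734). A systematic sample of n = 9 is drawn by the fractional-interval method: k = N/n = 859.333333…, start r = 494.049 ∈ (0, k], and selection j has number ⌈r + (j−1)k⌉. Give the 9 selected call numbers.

j=1: r + 0k = 494.049 → ⌈·⌉ = 495
j=2: r + 1k = 1353.382333… → ⌈·⌉ = 1354
j=3: r + 2k = 2212.715666… → ⌈·⌉ = 2213
j=4: r + 3k = 3072.049 → ⌈·⌉ = 3073
j=5: r + 4k = 3931.382333… → ⌈·⌉ = 3932
j=6: r + 5k = 4790.715666… → ⌈·⌉ = 4791
j=7: r + 6k = 5650.049 → ⌈·⌉ = 5651
j=8: r + 7k = 6509.382333… → ⌈·⌉ = 6510
j=9: r + 8k = 7368.715666… → ⌈·⌉ = 7369

495, 1354, 2213, 3073, 3932, 4791, 5651, 6510, 7369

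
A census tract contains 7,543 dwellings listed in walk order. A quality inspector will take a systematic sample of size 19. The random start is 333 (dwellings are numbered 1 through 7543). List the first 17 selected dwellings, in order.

k = N/n = 7543/19 = 397
dwelling 1: 333
dwelling 2: 333 + 397 = 730
dwelling 3: 730 + 397 = 1127
dwelling 4: 1127 + 397 = 1524
dwelling 5: 1524 + 397 = 1921
dwelling 6: 1921 + 397 = 2318
dwelling 7: 2318 + 397 = 2715
dwelling 8: 2715 + 397 = 3112
dwelling 9: 3112 + 397 = 3509
dwelling 10: 3509 + 397 = 3906
dwelling 11: 3906 + 397 = 4303
dwelling 12: 4303 + 397 = 4700
dwelling 13: 4700 + 397 = 5097
dwelling 14: 5097 + 397 = 5494
dwelling 15: 5494 + 397 = 5891
dwelling 16: 5891 + 397 = 6288
dwelling 17: 6288 + 397 = 6685

333, 730, 1127, 1524, 1921, 2318, 2715, 3112, 3509, 3906, 4303, 4700, 5097, 5494, 5891, 6288, 6685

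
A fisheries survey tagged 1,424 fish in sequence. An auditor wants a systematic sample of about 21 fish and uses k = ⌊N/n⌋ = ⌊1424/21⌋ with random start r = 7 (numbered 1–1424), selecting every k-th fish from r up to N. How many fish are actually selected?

22

k = ⌊1424/21⌋ = 67
Achieved size = ⌊(1424 − 7)/67⌋ + 1 = ⌊1417/67⌋ + 1 = 21 + 1 = 22
(last selection: 7 + 21×67 = 1414 ≤ 1424; next would be 1481 > 1424)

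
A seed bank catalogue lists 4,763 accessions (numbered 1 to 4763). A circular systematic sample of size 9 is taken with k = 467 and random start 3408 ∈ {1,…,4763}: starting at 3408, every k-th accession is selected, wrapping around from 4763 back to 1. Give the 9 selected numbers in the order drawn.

Selection 1: 3408
Selection 2: 3408 + 467 = 3875
Selection 3: 3875 + 467 = 4342
Selection 4: 4342 + 467 = 4809 → 4809 − 4763 = 46
Selection 5: 46 + 467 = 513
Selection 6: 513 + 467 = 980
Selection 7: 980 + 467 = 1447
Selection 8: 1447 + 467 = 1914
Selection 9: 1914 + 467 = 2381

3408, 3875, 4342, 46, 513, 980, 1447, 1914, 2381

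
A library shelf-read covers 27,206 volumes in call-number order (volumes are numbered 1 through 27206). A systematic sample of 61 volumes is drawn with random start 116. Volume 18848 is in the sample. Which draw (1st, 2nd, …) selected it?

43

k = 27206/61 = 446
position = (18848 − 116)/446 + 1 = 18732/446 + 1 = 42 + 1 = 43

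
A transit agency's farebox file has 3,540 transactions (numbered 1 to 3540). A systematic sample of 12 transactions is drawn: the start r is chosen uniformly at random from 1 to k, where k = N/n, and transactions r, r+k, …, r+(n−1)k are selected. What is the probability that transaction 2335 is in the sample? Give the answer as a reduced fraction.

1/295

k = 3540/12 = 295.
Transaction 2335 is selected iff r ≡ 2335 (mod 295); exactly one such r in {1,…,295}.
Inclusion probability = 1/295.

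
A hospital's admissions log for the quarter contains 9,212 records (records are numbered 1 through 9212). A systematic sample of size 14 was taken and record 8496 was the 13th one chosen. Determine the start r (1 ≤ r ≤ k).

600

k = 9212/14 = 658
r = 8496 − (13−1)×658 = 8496 − 7896 = 600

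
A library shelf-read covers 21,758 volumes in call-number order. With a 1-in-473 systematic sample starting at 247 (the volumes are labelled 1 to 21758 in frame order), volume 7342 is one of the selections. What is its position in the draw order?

16

k = 473
position = (7342 − 247)/473 + 1 = 7095/473 + 1 = 15 + 1 = 16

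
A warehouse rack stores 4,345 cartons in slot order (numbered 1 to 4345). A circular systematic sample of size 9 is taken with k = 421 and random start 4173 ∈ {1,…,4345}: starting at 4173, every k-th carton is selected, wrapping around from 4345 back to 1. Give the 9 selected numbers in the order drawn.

4173, 249, 670, 1091, 1512, 1933, 2354, 2775, 3196

Selection 1: 4173
Selection 2: 4173 + 421 = 4594 → 4594 − 4345 = 249
Selection 3: 249 + 421 = 670
Selection 4: 670 + 421 = 1091
Selection 5: 1091 + 421 = 1512
Selection 6: 1512 + 421 = 1933
Selection 7: 1933 + 421 = 2354
Selection 8: 2354 + 421 = 2775
Selection 9: 2775 + 421 = 3196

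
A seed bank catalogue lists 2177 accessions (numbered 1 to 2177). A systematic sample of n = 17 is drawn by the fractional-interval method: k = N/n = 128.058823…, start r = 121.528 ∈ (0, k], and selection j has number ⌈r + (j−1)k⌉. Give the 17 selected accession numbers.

122, 250, 378, 506, 634, 762, 890, 1018, 1146, 1275, 1403, 1531, 1659, 1787, 1915, 2043, 2171

j=1: r + 0k = 121.528 → ⌈·⌉ = 122
j=2: r + 1k = 249.586823… → ⌈·⌉ = 250
j=3: r + 2k = 377.645647… → ⌈·⌉ = 378
j=4: r + 3k = 505.704470… → ⌈·⌉ = 506
j=5: r + 4k = 633.763294… → ⌈·⌉ = 634
j=6: r + 5k = 761.822117… → ⌈·⌉ = 762
j=7: r + 6k = 889.880941… → ⌈·⌉ = 890
j=8: r + 7k = 1017.939764… → ⌈·⌉ = 1018
j=9: r + 8k = 1145.998588… → ⌈·⌉ = 1146
j=10: r + 9k = 1274.057411… → ⌈·⌉ = 1275
j=11: r + 10k = 1402.116235… → ⌈·⌉ = 1403
j=12: r + 11k = 1530.175058… → ⌈·⌉ = 1531
j=13: r + 12k = 1658.233882… → ⌈·⌉ = 1659
j=14: r + 13k = 1786.292705… → ⌈·⌉ = 1787
j=15: r + 14k = 1914.351529… → ⌈·⌉ = 1915
j=16: r + 15k = 2042.410352… → ⌈·⌉ = 2043
j=17: r + 16k = 2170.469176… → ⌈·⌉ = 2171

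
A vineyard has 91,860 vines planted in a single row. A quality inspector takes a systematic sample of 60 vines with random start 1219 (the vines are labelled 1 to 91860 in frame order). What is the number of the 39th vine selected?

k = 91860/60 = 1531
39th selection = r + (39−1)·k = 1219 + 38×1531 = 1219 + 58178 = 59397

59397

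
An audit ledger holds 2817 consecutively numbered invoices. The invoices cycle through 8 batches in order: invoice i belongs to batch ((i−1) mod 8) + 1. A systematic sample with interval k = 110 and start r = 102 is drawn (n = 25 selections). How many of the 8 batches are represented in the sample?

Consecutive selections differ by k = 110, so their batch numbers differ by 110 mod 8 = 6.
gcd(110, 8) = 2, so the sample visits 8/2 = 4 distinct residues mod 8.
Start 102 is batch 6; the batches hit are 2, 4, 6, 8.

4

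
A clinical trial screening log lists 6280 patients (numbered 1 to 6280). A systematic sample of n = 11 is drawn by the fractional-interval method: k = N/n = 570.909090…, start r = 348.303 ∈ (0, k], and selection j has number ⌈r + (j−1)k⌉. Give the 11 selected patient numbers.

j=1: r + 0k = 348.303 → ⌈·⌉ = 349
j=2: r + 1k = 919.212090… → ⌈·⌉ = 920
j=3: r + 2k = 1490.121181… → ⌈·⌉ = 1491
j=4: r + 3k = 2061.030272… → ⌈·⌉ = 2062
j=5: r + 4k = 2631.939363… → ⌈·⌉ = 2632
j=6: r + 5k = 3202.848454… → ⌈·⌉ = 3203
j=7: r + 6k = 3773.757545… → ⌈·⌉ = 3774
j=8: r + 7k = 4344.666636… → ⌈·⌉ = 4345
j=9: r + 8k = 4915.575727… → ⌈·⌉ = 4916
j=10: r + 9k = 5486.484818… → ⌈·⌉ = 5487
j=11: r + 10k = 6057.393909… → ⌈·⌉ = 6058

349, 920, 1491, 2062, 2632, 3203, 3774, 4345, 4916, 5487, 6058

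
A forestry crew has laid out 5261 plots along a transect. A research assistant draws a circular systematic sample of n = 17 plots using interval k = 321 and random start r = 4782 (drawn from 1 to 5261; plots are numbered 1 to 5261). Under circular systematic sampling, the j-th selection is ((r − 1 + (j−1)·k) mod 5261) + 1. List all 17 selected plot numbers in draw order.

4782, 5103, 163, 484, 805, 1126, 1447, 1768, 2089, 2410, 2731, 3052, 3373, 3694, 4015, 4336, 4657

Selection 1: 4782
Selection 2: 4782 + 321 = 5103
Selection 3: 5103 + 321 = 5424 → 5424 − 5261 = 163
Selection 4: 163 + 321 = 484
Selection 5: 484 + 321 = 805
Selection 6: 805 + 321 = 1126
Selection 7: 1126 + 321 = 1447
Selection 8: 1447 + 321 = 1768
Selection 9: 1768 + 321 = 2089
Selection 10: 2089 + 321 = 2410
Selection 11: 2410 + 321 = 2731
Selection 12: 2731 + 321 = 3052
Selection 13: 3052 + 321 = 3373
Selection 14: 3373 + 321 = 3694
Selection 15: 3694 + 321 = 4015
Selection 16: 4015 + 321 = 4336
Selection 17: 4336 + 321 = 4657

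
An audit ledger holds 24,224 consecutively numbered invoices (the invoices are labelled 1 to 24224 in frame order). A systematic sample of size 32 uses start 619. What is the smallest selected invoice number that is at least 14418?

15002

k = 24224/32 = 757
Steps past start: ⌈(14418 − 619)/757⌉ = ⌈13799/757⌉ = 19
Selected invoice: 619 + 19×757 = 15002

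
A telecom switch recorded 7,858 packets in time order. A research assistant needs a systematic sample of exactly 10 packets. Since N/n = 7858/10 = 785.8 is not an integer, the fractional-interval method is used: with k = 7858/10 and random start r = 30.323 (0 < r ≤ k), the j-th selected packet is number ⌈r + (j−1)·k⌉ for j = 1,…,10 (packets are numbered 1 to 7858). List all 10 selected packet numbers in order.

31, 817, 1602, 2388, 3174, 3960, 4746, 5531, 6317, 7103

j=1: r + 0k = 30.323 → ⌈·⌉ = 31
j=2: r + 1k = 816.123 → ⌈·⌉ = 817
j=3: r + 2k = 1601.923 → ⌈·⌉ = 1602
j=4: r + 3k = 2387.723 → ⌈·⌉ = 2388
j=5: r + 4k = 3173.523 → ⌈·⌉ = 3174
j=6: r + 5k = 3959.323 → ⌈·⌉ = 3960
j=7: r + 6k = 4745.123 → ⌈·⌉ = 4746
j=8: r + 7k = 5530.923 → ⌈·⌉ = 5531
j=9: r + 8k = 6316.723 → ⌈·⌉ = 6317
j=10: r + 9k = 7102.523 → ⌈·⌉ = 7103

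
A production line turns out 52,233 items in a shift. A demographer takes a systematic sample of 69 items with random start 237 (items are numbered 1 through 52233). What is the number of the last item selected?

k = 52233/69 = 757
69th selection = r + (69−1)·k = 237 + 68×757 = 237 + 51476 = 51713

51713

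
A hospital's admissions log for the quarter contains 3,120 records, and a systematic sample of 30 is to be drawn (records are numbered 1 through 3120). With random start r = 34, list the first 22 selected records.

k = N/n = 3120/30 = 104
record 1: 34
record 2: 34 + 104 = 138
record 3: 138 + 104 = 242
record 4: 242 + 104 = 346
record 5: 346 + 104 = 450
record 6: 450 + 104 = 554
record 7: 554 + 104 = 658
record 8: 658 + 104 = 762
record 9: 762 + 104 = 866
record 10: 866 + 104 = 970
record 11: 970 + 104 = 1074
record 12: 1074 + 104 = 1178
record 13: 1178 + 104 = 1282
record 14: 1282 + 104 = 1386
record 15: 1386 + 104 = 1490
record 16: 1490 + 104 = 1594
record 17: 1594 + 104 = 1698
record 18: 1698 + 104 = 1802
record 19: 1802 + 104 = 1906
record 20: 1906 + 104 = 2010
record 21: 2010 + 104 = 2114
record 22: 2114 + 104 = 2218

34, 138, 242, 346, 450, 554, 658, 762, 866, 970, 1074, 1178, 1282, 1386, 1490, 1594, 1698, 1802, 1906, 2010, 2114, 2218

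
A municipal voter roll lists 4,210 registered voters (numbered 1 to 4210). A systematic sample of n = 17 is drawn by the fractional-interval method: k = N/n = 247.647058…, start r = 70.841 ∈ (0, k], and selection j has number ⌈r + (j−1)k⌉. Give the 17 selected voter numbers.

j=1: r + 0k = 70.841 → ⌈·⌉ = 71
j=2: r + 1k = 318.488058… → ⌈·⌉ = 319
j=3: r + 2k = 566.135117… → ⌈·⌉ = 567
j=4: r + 3k = 813.782176… → ⌈·⌉ = 814
j=5: r + 4k = 1061.429235… → ⌈·⌉ = 1062
j=6: r + 5k = 1309.076294… → ⌈·⌉ = 1310
j=7: r + 6k = 1556.723352… → ⌈·⌉ = 1557
j=8: r + 7k = 1804.370411… → ⌈·⌉ = 1805
j=9: r + 8k = 2052.017470… → ⌈·⌉ = 2053
j=10: r + 9k = 2299.664529… → ⌈·⌉ = 2300
j=11: r + 10k = 2547.311588… → ⌈·⌉ = 2548
j=12: r + 11k = 2794.958647… → ⌈·⌉ = 2795
j=13: r + 12k = 3042.605705… → ⌈·⌉ = 3043
j=14: r + 13k = 3290.252764… → ⌈·⌉ = 3291
j=15: r + 14k = 3537.899823… → ⌈·⌉ = 3538
j=16: r + 15k = 3785.546882… → ⌈·⌉ = 3786
j=17: r + 16k = 4033.193941… → ⌈·⌉ = 4034

71, 319, 567, 814, 1062, 1310, 1557, 1805, 2053, 2300, 2548, 2795, 3043, 3291, 3538, 3786, 4034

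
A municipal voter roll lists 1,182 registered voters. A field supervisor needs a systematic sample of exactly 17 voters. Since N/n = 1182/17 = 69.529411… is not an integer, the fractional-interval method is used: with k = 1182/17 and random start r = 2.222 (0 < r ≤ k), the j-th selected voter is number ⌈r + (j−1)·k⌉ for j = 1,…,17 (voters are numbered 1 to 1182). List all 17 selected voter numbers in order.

j=1: r + 0k = 2.222 → ⌈·⌉ = 3
j=2: r + 1k = 71.751411… → ⌈·⌉ = 72
j=3: r + 2k = 141.280823… → ⌈·⌉ = 142
j=4: r + 3k = 210.810235… → ⌈·⌉ = 211
j=5: r + 4k = 280.339647… → ⌈·⌉ = 281
j=6: r + 5k = 349.869058… → ⌈·⌉ = 350
j=7: r + 6k = 419.398470… → ⌈·⌉ = 420
j=8: r + 7k = 488.927882… → ⌈·⌉ = 489
j=9: r + 8k = 558.457294… → ⌈·⌉ = 559
j=10: r + 9k = 627.986705… → ⌈·⌉ = 628
j=11: r + 10k = 697.516117… → ⌈·⌉ = 698
j=12: r + 11k = 767.045529… → ⌈·⌉ = 768
j=13: r + 12k = 836.574941… → ⌈·⌉ = 837
j=14: r + 13k = 906.104352… → ⌈·⌉ = 907
j=15: r + 14k = 975.633764… → ⌈·⌉ = 976
j=16: r + 15k = 1045.163176… → ⌈·⌉ = 1046
j=17: r + 16k = 1114.692588… → ⌈·⌉ = 1115

3, 72, 142, 211, 281, 350, 420, 489, 559, 628, 698, 768, 837, 907, 976, 1046, 1115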